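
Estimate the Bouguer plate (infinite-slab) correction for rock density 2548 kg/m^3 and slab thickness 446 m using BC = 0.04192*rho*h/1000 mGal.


BC = 0.04192 * rho * h / 1000
= 0.04192 * 2548 * 446 / 1000
= 47.6382 mGal

47.6382


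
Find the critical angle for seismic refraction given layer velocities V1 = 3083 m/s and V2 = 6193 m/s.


V1/V2 = 3083/6193 = 0.49782
theta_c = arcsin(0.49782) = 29.8559 degrees

29.8559


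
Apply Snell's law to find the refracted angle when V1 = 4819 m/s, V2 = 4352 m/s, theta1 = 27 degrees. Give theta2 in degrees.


sin(theta1) = sin(27 deg) = 0.45399
sin(theta2) = V2/V1 * sin(theta1) = 4352/4819 * 0.45399 = 0.409995
theta2 = arcsin(0.409995) = 24.2045 degrees

24.2045


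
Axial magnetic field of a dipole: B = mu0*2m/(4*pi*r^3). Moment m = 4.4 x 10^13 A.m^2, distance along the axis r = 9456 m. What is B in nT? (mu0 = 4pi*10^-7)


m = 4.4 x 10^13 = 44000000000000 A.m^2
2m = 88000000000000 A.m^2
r^3 = 9456^3 = 845517090816
B = (4pi*10^-7) * 88000000000000 / (4*pi * 845517090816) * 1e9
= 110584061.406361 / 10625081123968.64 * 1e9
= 10407.8322 nT

10407.8322


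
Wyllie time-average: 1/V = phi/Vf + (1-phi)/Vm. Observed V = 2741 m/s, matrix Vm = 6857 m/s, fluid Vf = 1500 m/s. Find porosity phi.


1/V - 1/Vm = 1/2741 - 1/6857 = 0.00021899
1/Vf - 1/Vm = 1/1500 - 1/6857 = 0.00052083
phi = 0.00021899 / 0.00052083 = 0.4205

0.4205


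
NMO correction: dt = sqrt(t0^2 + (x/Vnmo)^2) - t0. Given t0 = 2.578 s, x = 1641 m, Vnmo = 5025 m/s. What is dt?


x/Vnmo = 1641/5025 = 0.326567
(x/Vnmo)^2 = 0.106646
t0^2 = 6.646084
sqrt(6.646084 + 0.106646) = 2.598602
dt = 2.598602 - 2.578 = 0.020602

0.020602


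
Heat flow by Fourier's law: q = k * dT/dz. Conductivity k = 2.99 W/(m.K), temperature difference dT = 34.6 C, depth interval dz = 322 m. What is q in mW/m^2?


q = k * dT / dz * 1000
= 2.99 * 34.6 / 322 * 1000
= 0.321286 * 1000
= 321.2857 mW/m^2

321.2857


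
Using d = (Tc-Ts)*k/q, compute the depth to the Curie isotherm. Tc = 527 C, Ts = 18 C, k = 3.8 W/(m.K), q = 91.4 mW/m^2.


T_Curie - T_surf = 527 - 18 = 509 C
Convert q to W/m^2: 91.4 mW/m^2 = 0.0914 W/m^2
d = 509 * 3.8 / 0.0914 = 21161.93 m

21161.93


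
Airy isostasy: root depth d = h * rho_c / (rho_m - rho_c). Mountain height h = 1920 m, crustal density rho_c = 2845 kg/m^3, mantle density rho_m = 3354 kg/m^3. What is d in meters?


rho_m - rho_c = 3354 - 2845 = 509
d = 1920 * 2845 / 509
= 5462400 / 509
= 10731.63 m

10731.63


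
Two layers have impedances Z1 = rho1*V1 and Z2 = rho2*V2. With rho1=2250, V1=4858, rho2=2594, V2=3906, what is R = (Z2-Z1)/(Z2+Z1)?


Z1 = 2250 * 4858 = 10930500
Z2 = 2594 * 3906 = 10132164
R = (10132164 - 10930500) / (10132164 + 10930500) = -798336 / 21062664 = -0.0379

-0.0379


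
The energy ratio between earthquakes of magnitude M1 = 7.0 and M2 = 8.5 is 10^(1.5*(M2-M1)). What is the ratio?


M2 - M1 = 8.5 - 7.0 = 1.5
1.5 * 1.5 = 2.25
ratio = 10^2.25 = 177.83

177.83


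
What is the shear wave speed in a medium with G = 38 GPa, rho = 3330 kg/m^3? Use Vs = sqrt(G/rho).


Convert G to Pa: G = 38e9 Pa
Compute G/rho = 38e9 / 3330 = 11411411.4114
Vs = sqrt(11411411.4114) = 3378.08 m/s

3378.08


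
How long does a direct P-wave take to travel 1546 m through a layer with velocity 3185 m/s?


t = x / V
= 1546 / 3185
= 0.4854 s

0.4854


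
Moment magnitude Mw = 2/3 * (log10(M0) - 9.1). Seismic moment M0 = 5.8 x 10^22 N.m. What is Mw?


log10(M0) = log10(5.8 x 10^22) = 22.7634
Mw = 2/3 * (22.7634 - 9.1)
= 2/3 * 13.6634
= 9.11

9.11


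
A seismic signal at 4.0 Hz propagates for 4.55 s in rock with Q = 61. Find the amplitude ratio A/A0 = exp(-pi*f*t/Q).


pi*f*t/Q = pi*4.0*4.55/61 = 0.937328
A/A0 = exp(-0.937328) = 0.391673

0.391673


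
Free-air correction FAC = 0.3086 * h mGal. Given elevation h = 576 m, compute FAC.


FAC = 0.3086 * h
= 0.3086 * 576
= 177.7536 mGal

177.7536


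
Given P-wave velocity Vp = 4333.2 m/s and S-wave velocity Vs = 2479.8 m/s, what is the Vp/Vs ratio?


Vp/Vs = 4333.2 / 2479.8
= 1.7474

1.7474


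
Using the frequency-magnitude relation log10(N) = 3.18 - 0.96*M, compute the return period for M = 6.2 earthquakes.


log10(N) = 3.18 - 0.96*6.2 = -2.772
N = 10^-2.772 = 0.00169
T = 1/N = 1/0.00169 = 591.5616 years

591.5616


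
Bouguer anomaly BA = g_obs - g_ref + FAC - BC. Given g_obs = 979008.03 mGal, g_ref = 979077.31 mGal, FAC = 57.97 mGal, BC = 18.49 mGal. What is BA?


BA = g_obs - g_ref + FAC - BC
= 979008.03 - 979077.31 + 57.97 - 18.49
= -29.8 mGal

-29.8


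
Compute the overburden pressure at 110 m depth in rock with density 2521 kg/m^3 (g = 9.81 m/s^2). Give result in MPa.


P = rho * g * z / 1e6
= 2521 * 9.81 * 110 / 1e6
= 2720411.1 / 1e6
= 2.7204 MPa

2.7204


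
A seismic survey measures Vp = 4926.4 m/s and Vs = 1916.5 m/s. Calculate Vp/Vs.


Vp/Vs = 4926.4 / 1916.5
= 2.5705

2.5705


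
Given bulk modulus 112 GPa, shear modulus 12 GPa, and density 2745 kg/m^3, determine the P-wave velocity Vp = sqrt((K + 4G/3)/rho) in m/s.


First compute the effective modulus:
K + 4G/3 = 112e9 + 4*12e9/3 = 128000000000.0 Pa
Then divide by density:
128000000000.0 / 2745 = 46630236.7942 Pa/(kg/m^3)
Take the square root:
Vp = sqrt(46630236.7942) = 6828.63 m/s

6828.63


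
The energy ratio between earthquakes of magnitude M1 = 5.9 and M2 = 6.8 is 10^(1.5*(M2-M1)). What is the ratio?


M2 - M1 = 6.8 - 5.9 = 0.9
1.5 * 0.9 = 1.35
ratio = 10^1.35 = 22.39

22.39


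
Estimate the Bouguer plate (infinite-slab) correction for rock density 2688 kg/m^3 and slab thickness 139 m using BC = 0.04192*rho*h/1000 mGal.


BC = 0.04192 * rho * h / 1000
= 0.04192 * 2688 * 139 / 1000
= 15.6627 mGal

15.6627


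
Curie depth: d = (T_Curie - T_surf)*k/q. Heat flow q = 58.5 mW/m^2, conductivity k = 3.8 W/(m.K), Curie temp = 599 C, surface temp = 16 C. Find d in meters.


T_Curie - T_surf = 599 - 16 = 583 C
Convert q to W/m^2: 58.5 mW/m^2 = 0.0585 W/m^2
d = 583 * 3.8 / 0.0585 = 37870.09 m

37870.09


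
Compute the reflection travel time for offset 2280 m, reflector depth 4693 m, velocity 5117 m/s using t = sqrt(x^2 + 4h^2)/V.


x^2 + 4h^2 = 2280^2 + 4*4693^2 = 5198400 + 88096996 = 93295396
sqrt(93295396) = 9658.9542
t = 9658.9542 / 5117 = 1.8876 s

1.8876


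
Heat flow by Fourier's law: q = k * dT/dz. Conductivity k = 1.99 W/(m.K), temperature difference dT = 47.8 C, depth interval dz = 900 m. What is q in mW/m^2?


q = k * dT / dz * 1000
= 1.99 * 47.8 / 900 * 1000
= 0.105691 * 1000
= 105.6911 mW/m^2

105.6911


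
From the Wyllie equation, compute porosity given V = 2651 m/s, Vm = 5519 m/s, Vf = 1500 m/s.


1/V - 1/Vm = 1/2651 - 1/5519 = 0.00019602
1/Vf - 1/Vm = 1/1500 - 1/5519 = 0.00048547
phi = 0.00019602 / 0.00048547 = 0.4038

0.4038


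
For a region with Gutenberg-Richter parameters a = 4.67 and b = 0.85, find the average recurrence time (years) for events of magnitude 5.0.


log10(N) = 4.67 - 0.85*5.0 = 0.42
N = 10^0.42 = 2.630268
T = 1/N = 1/2.630268 = 0.3802 years

0.3802


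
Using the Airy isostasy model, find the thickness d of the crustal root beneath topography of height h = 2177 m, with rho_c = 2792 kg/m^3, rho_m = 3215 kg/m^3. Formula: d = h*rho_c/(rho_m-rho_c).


rho_m - rho_c = 3215 - 2792 = 423
d = 2177 * 2792 / 423
= 6078184 / 423
= 14369.23 m

14369.23


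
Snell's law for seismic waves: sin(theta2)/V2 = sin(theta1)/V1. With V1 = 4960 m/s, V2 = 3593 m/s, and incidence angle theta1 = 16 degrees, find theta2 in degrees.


sin(theta1) = sin(16 deg) = 0.275637
sin(theta2) = V2/V1 * sin(theta1) = 3593/4960 * 0.275637 = 0.19967
theta2 = arcsin(0.19967) = 11.5177 degrees

11.5177


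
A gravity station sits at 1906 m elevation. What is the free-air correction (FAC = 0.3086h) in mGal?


FAC = 0.3086 * h
= 0.3086 * 1906
= 588.1916 mGal

588.1916


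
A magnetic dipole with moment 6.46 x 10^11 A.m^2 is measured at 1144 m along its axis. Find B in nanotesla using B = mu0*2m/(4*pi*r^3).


m = 6.46 x 10^11 = 646000000000 A.m^2
2m = 1292000000000 A.m^2
r^3 = 1144^3 = 1497193984
B = (4pi*10^-7) * 1292000000000 / (4*pi * 1497193984) * 1e9
= 1623575.083375 / 18814294484.53 * 1e9
= 86294.763 nT

86294.763


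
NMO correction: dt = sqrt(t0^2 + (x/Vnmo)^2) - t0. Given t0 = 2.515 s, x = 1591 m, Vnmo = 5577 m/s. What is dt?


x/Vnmo = 1591/5577 = 0.285279
(x/Vnmo)^2 = 0.081384
t0^2 = 6.325225
sqrt(6.325225 + 0.081384) = 2.531128
dt = 2.531128 - 2.515 = 0.016128

0.016128


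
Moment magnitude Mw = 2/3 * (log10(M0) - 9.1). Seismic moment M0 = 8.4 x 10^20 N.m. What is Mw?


log10(M0) = log10(8.4 x 10^20) = 20.9243
Mw = 2/3 * (20.9243 - 9.1)
= 2/3 * 11.8243
= 7.88

7.88


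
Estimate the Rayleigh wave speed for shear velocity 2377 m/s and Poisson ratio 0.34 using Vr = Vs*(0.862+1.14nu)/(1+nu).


Numerator factor = 0.862 + 1.14*0.34 = 1.2496
Denominator = 1 + 0.34 = 1.34
Vr = 2377 * 1.2496 / 1.34 = 2216.64 m/s

2216.64


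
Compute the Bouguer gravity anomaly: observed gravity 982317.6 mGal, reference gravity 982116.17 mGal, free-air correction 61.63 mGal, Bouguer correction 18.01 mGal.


BA = g_obs - g_ref + FAC - BC
= 982317.6 - 982116.17 + 61.63 - 18.01
= 245.05 mGal

245.05


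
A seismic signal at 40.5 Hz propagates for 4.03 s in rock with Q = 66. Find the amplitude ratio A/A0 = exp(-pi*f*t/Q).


pi*f*t/Q = pi*40.5*4.03/66 = 7.769016
A/A0 = exp(-7.769016) = 0.000423

4.230000e-04


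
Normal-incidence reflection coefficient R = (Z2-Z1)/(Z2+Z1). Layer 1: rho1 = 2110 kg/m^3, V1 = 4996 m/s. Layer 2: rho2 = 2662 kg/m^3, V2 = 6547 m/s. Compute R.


Z1 = 2110 * 4996 = 10541560
Z2 = 2662 * 6547 = 17428114
R = (17428114 - 10541560) / (17428114 + 10541560) = 6886554 / 27969674 = 0.2462

0.2462


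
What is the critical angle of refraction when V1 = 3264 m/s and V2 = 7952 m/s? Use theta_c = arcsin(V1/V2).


V1/V2 = 3264/7952 = 0.410463
theta_c = arcsin(0.410463) = 24.2339 degrees

24.2339


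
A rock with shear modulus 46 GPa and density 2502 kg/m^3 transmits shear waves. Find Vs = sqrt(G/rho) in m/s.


Convert G to Pa: G = 46e9 Pa
Compute G/rho = 46e9 / 2502 = 18385291.7666
Vs = sqrt(18385291.7666) = 4287.81 m/s

4287.81


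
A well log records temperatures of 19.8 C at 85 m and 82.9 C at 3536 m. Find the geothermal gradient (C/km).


dT = 82.9 - 19.8 = 63.1 C
dz = 3536 - 85 = 3451 m
gradient = dT/dz * 1000 = 63.1/3451 * 1000 = 18.2846 C/km

18.2846


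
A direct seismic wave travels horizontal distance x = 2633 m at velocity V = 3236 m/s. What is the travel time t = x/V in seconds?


t = x / V
= 2633 / 3236
= 0.8137 s

0.8137


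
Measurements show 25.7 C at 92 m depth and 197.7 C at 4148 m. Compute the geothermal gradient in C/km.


dT = 197.7 - 25.7 = 172.0 C
dz = 4148 - 92 = 4056 m
gradient = dT/dz * 1000 = 172.0/4056 * 1000 = 42.4063 C/km

42.4063


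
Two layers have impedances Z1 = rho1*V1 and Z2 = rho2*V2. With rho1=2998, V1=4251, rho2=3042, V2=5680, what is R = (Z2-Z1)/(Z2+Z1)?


Z1 = 2998 * 4251 = 12744498
Z2 = 3042 * 5680 = 17278560
R = (17278560 - 12744498) / (17278560 + 12744498) = 4534062 / 30023058 = 0.151

0.151


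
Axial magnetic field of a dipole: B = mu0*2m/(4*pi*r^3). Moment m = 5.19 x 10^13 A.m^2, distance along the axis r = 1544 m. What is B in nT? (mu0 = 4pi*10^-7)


m = 5.19 x 10^13 = 51900000000000 A.m^2
2m = 103800000000000 A.m^2
r^3 = 1544^3 = 3680797184
B = (4pi*10^-7) * 103800000000000 / (4*pi * 3680797184) * 1e9
= 130438926.977048 / 46254261570.43 * 1e9
= 2820041.2794 nT

2820041.2794


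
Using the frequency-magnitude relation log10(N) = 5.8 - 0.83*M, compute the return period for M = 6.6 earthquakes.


log10(N) = 5.8 - 0.83*6.6 = 0.322
N = 10^0.322 = 2.09894
T = 1/N = 1/2.09894 = 0.4764 years

0.4764


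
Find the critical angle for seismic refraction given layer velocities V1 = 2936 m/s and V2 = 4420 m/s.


V1/V2 = 2936/4420 = 0.664253
theta_c = arcsin(0.664253) = 41.6251 degrees

41.6251


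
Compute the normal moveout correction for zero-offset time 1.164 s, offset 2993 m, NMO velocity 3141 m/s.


x/Vnmo = 2993/3141 = 0.952881
(x/Vnmo)^2 = 0.907983
t0^2 = 1.354896
sqrt(1.354896 + 0.907983) = 1.504287
dt = 1.504287 - 1.164 = 0.340287

0.340287


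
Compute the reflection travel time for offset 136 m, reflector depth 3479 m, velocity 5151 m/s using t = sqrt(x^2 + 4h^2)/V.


x^2 + 4h^2 = 136^2 + 4*3479^2 = 18496 + 48413764 = 48432260
sqrt(48432260) = 6959.329
t = 6959.329 / 5151 = 1.3511 s

1.3511


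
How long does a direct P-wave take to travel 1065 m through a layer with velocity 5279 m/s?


t = x / V
= 1065 / 5279
= 0.2017 s

0.2017


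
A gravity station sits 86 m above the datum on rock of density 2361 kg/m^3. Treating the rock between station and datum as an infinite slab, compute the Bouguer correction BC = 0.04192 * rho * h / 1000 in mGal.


BC = 0.04192 * rho * h / 1000
= 0.04192 * 2361 * 86 / 1000
= 8.5117 mGal

8.5117


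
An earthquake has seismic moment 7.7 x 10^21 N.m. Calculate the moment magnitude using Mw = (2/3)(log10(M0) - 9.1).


log10(M0) = log10(7.7 x 10^21) = 21.8865
Mw = 2/3 * (21.8865 - 9.1)
= 2/3 * 12.7865
= 8.52

8.52


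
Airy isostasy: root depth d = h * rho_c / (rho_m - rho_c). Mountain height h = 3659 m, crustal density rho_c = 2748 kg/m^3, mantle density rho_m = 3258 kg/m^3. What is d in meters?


rho_m - rho_c = 3258 - 2748 = 510
d = 3659 * 2748 / 510
= 10054932 / 510
= 19715.55 m

19715.55


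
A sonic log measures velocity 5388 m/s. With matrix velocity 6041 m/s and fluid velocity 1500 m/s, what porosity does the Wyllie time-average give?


1/V - 1/Vm = 1/5388 - 1/6041 = 2.006e-05
1/Vf - 1/Vm = 1/1500 - 1/6041 = 0.00050113
phi = 2.006e-05 / 0.00050113 = 0.04

0.04


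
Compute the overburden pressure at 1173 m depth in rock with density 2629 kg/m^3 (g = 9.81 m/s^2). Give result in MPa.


P = rho * g * z / 1e6
= 2629 * 9.81 * 1173 / 1e6
= 30252244.77 / 1e6
= 30.2522 MPa

30.2522


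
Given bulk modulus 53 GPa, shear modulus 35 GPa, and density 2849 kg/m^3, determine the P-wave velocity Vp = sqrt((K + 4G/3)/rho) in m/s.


First compute the effective modulus:
K + 4G/3 = 53e9 + 4*35e9/3 = 99666666666.67 Pa
Then divide by density:
99666666666.67 / 2849 = 34983034.983 Pa/(kg/m^3)
Take the square root:
Vp = sqrt(34983034.983) = 5914.65 m/s

5914.65


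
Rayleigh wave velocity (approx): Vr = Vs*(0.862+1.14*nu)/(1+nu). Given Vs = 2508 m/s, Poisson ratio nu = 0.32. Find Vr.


Numerator factor = 0.862 + 1.14*0.32 = 1.2268
Denominator = 1 + 0.32 = 1.32
Vr = 2508 * 1.2268 / 1.32 = 2330.92 m/s

2330.92


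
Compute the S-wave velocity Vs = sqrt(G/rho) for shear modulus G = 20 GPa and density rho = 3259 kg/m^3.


Convert G to Pa: G = 20e9 Pa
Compute G/rho = 20e9 / 3259 = 6136851.795
Vs = sqrt(6136851.795) = 2477.27 m/s

2477.27


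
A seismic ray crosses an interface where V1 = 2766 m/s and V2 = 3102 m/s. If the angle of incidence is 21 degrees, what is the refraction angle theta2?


sin(theta1) = sin(21 deg) = 0.358368
sin(theta2) = V2/V1 * sin(theta1) = 3102/2766 * 0.358368 = 0.401901
theta2 = arcsin(0.401901) = 23.6971 degrees

23.6971


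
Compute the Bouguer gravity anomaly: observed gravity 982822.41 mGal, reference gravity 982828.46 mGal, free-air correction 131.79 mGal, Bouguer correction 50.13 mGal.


BA = g_obs - g_ref + FAC - BC
= 982822.41 - 982828.46 + 131.79 - 50.13
= 75.61 mGal

75.61


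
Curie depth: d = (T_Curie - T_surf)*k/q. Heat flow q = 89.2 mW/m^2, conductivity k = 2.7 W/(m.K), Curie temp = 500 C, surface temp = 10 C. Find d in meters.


T_Curie - T_surf = 500 - 10 = 490 C
Convert q to W/m^2: 89.2 mW/m^2 = 0.0892 W/m^2
d = 490 * 2.7 / 0.0892 = 14831.84 m

14831.84


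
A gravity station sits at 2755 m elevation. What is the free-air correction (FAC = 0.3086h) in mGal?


FAC = 0.3086 * h
= 0.3086 * 2755
= 850.193 mGal

850.193


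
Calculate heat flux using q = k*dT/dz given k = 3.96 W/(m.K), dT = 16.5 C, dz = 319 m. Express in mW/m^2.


q = k * dT / dz * 1000
= 3.96 * 16.5 / 319 * 1000
= 0.204828 * 1000
= 204.8276 mW/m^2

204.8276


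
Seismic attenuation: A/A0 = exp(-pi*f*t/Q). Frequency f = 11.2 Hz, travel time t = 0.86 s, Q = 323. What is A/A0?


pi*f*t/Q = pi*11.2*0.86/323 = 0.093684
A/A0 = exp(-0.093684) = 0.910571

0.910571


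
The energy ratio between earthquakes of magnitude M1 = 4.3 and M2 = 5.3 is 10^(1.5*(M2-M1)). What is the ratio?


M2 - M1 = 5.3 - 4.3 = 1.0
1.5 * 1.0 = 1.5
ratio = 10^1.5 = 31.62

31.62


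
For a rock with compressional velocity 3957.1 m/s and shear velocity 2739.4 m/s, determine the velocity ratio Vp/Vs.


Vp/Vs = 3957.1 / 2739.4
= 1.4445

1.4445


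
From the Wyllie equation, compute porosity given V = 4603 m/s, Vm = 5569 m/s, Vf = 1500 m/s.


1/V - 1/Vm = 1/4603 - 1/5569 = 3.768e-05
1/Vf - 1/Vm = 1/1500 - 1/5569 = 0.0004871
phi = 3.768e-05 / 0.0004871 = 0.0774

0.0774


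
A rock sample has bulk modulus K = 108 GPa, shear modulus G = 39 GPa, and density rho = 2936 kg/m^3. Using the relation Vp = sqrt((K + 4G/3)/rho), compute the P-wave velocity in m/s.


First compute the effective modulus:
K + 4G/3 = 108e9 + 4*39e9/3 = 160000000000.0 Pa
Then divide by density:
160000000000.0 / 2936 = 54495912.8065 Pa/(kg/m^3)
Take the square root:
Vp = sqrt(54495912.8065) = 7382.13 m/s

7382.13


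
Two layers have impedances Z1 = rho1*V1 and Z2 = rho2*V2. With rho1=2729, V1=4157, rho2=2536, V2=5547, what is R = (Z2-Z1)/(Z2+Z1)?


Z1 = 2729 * 4157 = 11344453
Z2 = 2536 * 5547 = 14067192
R = (14067192 - 11344453) / (14067192 + 11344453) = 2722739 / 25411645 = 0.1071

0.1071


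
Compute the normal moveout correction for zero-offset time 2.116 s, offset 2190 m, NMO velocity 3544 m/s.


x/Vnmo = 2190/3544 = 0.617946
(x/Vnmo)^2 = 0.381857
t0^2 = 4.477456
sqrt(4.477456 + 0.381857) = 2.204385
dt = 2.204385 - 2.116 = 0.088385

0.088385


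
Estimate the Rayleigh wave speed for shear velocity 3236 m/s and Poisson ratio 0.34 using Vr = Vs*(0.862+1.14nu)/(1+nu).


Numerator factor = 0.862 + 1.14*0.34 = 1.2496
Denominator = 1 + 0.34 = 1.34
Vr = 3236 * 1.2496 / 1.34 = 3017.69 m/s

3017.69


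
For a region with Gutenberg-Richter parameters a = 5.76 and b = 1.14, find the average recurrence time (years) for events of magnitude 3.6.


log10(N) = 5.76 - 1.14*3.6 = 1.656
N = 10^1.656 = 45.289758
T = 1/N = 1/45.289758 = 0.0221 years

0.0221


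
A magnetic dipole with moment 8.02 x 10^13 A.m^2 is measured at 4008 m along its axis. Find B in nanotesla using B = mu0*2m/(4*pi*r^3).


m = 8.02 x 10^13 = 80200000000000 A.m^2
2m = 160400000000000 A.m^2
r^3 = 4008^3 = 64384768512
B = (4pi*10^-7) * 160400000000000 / (4*pi * 64384768512) * 1e9
= 201564584.654321 / 809082863041.51 * 1e9
= 249127.245 nT

249127.245


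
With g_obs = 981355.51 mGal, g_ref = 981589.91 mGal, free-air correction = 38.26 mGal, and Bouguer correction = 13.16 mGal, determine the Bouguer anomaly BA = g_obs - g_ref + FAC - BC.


BA = g_obs - g_ref + FAC - BC
= 981355.51 - 981589.91 + 38.26 - 13.16
= -209.3 mGal

-209.3


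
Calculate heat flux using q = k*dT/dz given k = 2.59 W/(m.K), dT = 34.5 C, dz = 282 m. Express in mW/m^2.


q = k * dT / dz * 1000
= 2.59 * 34.5 / 282 * 1000
= 0.316862 * 1000
= 316.8617 mW/m^2

316.8617


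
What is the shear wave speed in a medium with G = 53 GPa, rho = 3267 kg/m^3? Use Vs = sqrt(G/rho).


Convert G to Pa: G = 53e9 Pa
Compute G/rho = 53e9 / 3267 = 16222834.4047
Vs = sqrt(16222834.4047) = 4027.76 m/s

4027.76


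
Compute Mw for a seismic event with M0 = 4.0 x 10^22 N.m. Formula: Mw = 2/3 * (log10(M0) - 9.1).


log10(M0) = log10(4.0 x 10^22) = 22.6021
Mw = 2/3 * (22.6021 - 9.1)
= 2/3 * 13.5021
= 9.0

9.0


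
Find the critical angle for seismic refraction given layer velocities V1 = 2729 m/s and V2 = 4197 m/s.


V1/V2 = 2729/4197 = 0.650226
theta_c = arcsin(0.650226) = 40.5587 degrees

40.5587


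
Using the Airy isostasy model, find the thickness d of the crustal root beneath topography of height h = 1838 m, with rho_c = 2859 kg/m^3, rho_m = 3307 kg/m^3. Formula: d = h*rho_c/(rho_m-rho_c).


rho_m - rho_c = 3307 - 2859 = 448
d = 1838 * 2859 / 448
= 5254842 / 448
= 11729.56 m

11729.56


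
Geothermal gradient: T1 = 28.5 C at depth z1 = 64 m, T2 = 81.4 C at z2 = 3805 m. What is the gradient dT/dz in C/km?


dT = 81.4 - 28.5 = 52.9 C
dz = 3805 - 64 = 3741 m
gradient = dT/dz * 1000 = 52.9/3741 * 1000 = 14.1406 C/km

14.1406


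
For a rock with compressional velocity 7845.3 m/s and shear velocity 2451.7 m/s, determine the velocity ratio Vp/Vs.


Vp/Vs = 7845.3 / 2451.7
= 3.1999

3.1999


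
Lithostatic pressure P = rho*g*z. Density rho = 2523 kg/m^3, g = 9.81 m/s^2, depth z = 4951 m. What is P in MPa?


P = rho * g * z / 1e6
= 2523 * 9.81 * 4951 / 1e6
= 122540369.13 / 1e6
= 122.5404 MPa

122.5404


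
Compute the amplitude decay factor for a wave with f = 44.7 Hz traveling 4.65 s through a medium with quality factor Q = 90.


pi*f*t/Q = pi*44.7*4.65/90 = 7.255508
A/A0 = exp(-7.255508) = 0.000706

7.060000e-04


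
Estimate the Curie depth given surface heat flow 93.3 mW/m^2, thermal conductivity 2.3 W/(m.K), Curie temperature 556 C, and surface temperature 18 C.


T_Curie - T_surf = 556 - 18 = 538 C
Convert q to W/m^2: 93.3 mW/m^2 = 0.0933 W/m^2
d = 538 * 2.3 / 0.0933 = 13262.59 m

13262.59


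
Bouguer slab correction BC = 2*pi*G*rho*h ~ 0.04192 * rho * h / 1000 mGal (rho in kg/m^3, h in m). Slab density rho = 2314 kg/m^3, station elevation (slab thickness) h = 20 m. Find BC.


BC = 0.04192 * rho * h / 1000
= 0.04192 * 2314 * 20 / 1000
= 1.9401 mGal

1.9401


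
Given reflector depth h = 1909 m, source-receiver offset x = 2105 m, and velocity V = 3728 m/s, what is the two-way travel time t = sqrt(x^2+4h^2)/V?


x^2 + 4h^2 = 2105^2 + 4*1909^2 = 4431025 + 14577124 = 19008149
sqrt(19008149) = 4359.8336
t = 4359.8336 / 3728 = 1.1695 s

1.1695


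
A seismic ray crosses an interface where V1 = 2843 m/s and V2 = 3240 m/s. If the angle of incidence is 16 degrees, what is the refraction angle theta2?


sin(theta1) = sin(16 deg) = 0.275637
sin(theta2) = V2/V1 * sin(theta1) = 3240/2843 * 0.275637 = 0.314128
theta2 = arcsin(0.314128) = 18.3082 degrees

18.3082


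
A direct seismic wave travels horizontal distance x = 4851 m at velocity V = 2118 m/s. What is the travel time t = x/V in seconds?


t = x / V
= 4851 / 2118
= 2.2904 s

2.2904


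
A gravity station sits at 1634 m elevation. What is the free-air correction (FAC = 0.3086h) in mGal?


FAC = 0.3086 * h
= 0.3086 * 1634
= 504.2524 mGal

504.2524


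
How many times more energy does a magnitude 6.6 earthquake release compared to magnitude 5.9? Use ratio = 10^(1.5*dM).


M2 - M1 = 6.6 - 5.9 = 0.7
1.5 * 0.7 = 1.05
ratio = 10^1.05 = 11.22

11.22


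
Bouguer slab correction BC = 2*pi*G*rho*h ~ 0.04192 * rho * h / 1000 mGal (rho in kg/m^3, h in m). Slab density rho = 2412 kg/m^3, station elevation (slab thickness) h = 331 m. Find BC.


BC = 0.04192 * rho * h / 1000
= 0.04192 * 2412 * 331 / 1000
= 33.4678 mGal

33.4678


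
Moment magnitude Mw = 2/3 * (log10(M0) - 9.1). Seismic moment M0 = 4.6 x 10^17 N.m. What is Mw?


log10(M0) = log10(4.6 x 10^17) = 17.6628
Mw = 2/3 * (17.6628 - 9.1)
= 2/3 * 8.5628
= 5.71

5.71


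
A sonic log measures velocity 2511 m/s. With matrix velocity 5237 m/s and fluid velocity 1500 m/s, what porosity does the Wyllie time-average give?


1/V - 1/Vm = 1/2511 - 1/5237 = 0.0002073
1/Vf - 1/Vm = 1/1500 - 1/5237 = 0.00047572
phi = 0.0002073 / 0.00047572 = 0.4358

0.4358


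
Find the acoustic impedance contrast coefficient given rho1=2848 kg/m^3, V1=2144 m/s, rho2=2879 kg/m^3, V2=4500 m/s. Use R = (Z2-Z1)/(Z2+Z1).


Z1 = 2848 * 2144 = 6106112
Z2 = 2879 * 4500 = 12955500
R = (12955500 - 6106112) / (12955500 + 6106112) = 6849388 / 19061612 = 0.3593

0.3593


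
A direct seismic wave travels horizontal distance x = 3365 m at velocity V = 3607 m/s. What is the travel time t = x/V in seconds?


t = x / V
= 3365 / 3607
= 0.9329 s

0.9329


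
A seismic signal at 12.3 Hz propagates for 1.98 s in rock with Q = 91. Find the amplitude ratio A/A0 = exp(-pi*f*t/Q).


pi*f*t/Q = pi*12.3*1.98/91 = 0.840773
A/A0 = exp(-0.840773) = 0.431377

0.431377


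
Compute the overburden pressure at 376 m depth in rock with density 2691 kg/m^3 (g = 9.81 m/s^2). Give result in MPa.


P = rho * g * z / 1e6
= 2691 * 9.81 * 376 / 1e6
= 9925914.96 / 1e6
= 9.9259 MPa

9.9259


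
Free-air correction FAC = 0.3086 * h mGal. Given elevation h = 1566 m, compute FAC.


FAC = 0.3086 * h
= 0.3086 * 1566
= 483.2676 mGal

483.2676


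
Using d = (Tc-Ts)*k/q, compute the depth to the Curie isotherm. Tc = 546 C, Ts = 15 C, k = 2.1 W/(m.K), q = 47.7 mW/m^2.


T_Curie - T_surf = 546 - 15 = 531 C
Convert q to W/m^2: 47.7 mW/m^2 = 0.0477 W/m^2
d = 531 * 2.1 / 0.0477 = 23377.36 m

23377.36


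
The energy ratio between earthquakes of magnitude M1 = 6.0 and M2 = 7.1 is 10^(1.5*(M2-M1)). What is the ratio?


M2 - M1 = 7.1 - 6.0 = 1.1
1.5 * 1.1 = 1.65
ratio = 10^1.65 = 44.67

44.67


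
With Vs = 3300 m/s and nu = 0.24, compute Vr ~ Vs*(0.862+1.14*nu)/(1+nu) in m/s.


Numerator factor = 0.862 + 1.14*0.24 = 1.1356
Denominator = 1 + 0.24 = 1.24
Vr = 3300 * 1.1356 / 1.24 = 3022.16 m/s

3022.16


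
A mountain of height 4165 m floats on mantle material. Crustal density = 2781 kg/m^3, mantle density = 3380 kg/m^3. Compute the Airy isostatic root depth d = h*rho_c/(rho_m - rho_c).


rho_m - rho_c = 3380 - 2781 = 599
d = 4165 * 2781 / 599
= 11582865 / 599
= 19337.0 m

19337.0


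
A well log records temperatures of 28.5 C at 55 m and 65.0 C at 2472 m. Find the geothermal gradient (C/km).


dT = 65.0 - 28.5 = 36.5 C
dz = 2472 - 55 = 2417 m
gradient = dT/dz * 1000 = 36.5/2417 * 1000 = 15.1014 C/km

15.1014


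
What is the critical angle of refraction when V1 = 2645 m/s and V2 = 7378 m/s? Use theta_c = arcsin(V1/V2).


V1/V2 = 2645/7378 = 0.358498
theta_c = arcsin(0.358498) = 21.008 degrees

21.008


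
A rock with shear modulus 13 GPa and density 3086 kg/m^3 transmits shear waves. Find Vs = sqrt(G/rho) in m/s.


Convert G to Pa: G = 13e9 Pa
Compute G/rho = 13e9 / 3086 = 4212572.9099
Vs = sqrt(4212572.9099) = 2052.46 m/s

2052.46


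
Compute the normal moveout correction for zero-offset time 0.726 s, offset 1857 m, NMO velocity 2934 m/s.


x/Vnmo = 1857/2934 = 0.632924
(x/Vnmo)^2 = 0.400593
t0^2 = 0.527076
sqrt(0.527076 + 0.400593) = 0.963156
dt = 0.963156 - 0.726 = 0.237156

0.237156


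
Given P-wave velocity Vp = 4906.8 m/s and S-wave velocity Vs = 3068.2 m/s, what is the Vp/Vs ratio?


Vp/Vs = 4906.8 / 3068.2
= 1.5992

1.5992


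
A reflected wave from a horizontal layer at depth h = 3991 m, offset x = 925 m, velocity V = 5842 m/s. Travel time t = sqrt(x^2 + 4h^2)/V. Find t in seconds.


x^2 + 4h^2 = 925^2 + 4*3991^2 = 855625 + 63712324 = 64567949
sqrt(64567949) = 8035.4184
t = 8035.4184 / 5842 = 1.3755 s

1.3755


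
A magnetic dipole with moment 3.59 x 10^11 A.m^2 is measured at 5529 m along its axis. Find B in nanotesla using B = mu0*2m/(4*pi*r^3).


m = 3.59 x 10^11 = 359000000000 A.m^2
2m = 718000000000 A.m^2
r^3 = 5529^3 = 169020650889
B = (4pi*10^-7) * 718000000000 / (4*pi * 169020650889) * 1e9
= 902265.410111 / 2123976140551.39 * 1e9
= 424.8002 nT

424.8002


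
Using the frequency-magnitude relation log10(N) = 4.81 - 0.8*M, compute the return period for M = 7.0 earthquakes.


log10(N) = 4.81 - 0.8*7.0 = -0.79
N = 10^-0.79 = 0.162181
T = 1/N = 1/0.162181 = 6.166 years

6.166


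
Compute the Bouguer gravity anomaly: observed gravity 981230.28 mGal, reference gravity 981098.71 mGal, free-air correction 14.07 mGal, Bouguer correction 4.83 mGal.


BA = g_obs - g_ref + FAC - BC
= 981230.28 - 981098.71 + 14.07 - 4.83
= 140.81 mGal

140.81


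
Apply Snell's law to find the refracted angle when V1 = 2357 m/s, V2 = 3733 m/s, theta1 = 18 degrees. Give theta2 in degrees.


sin(theta1) = sin(18 deg) = 0.309017
sin(theta2) = V2/V1 * sin(theta1) = 3733/2357 * 0.309017 = 0.489419
theta2 = arcsin(0.489419) = 29.3024 degrees

29.3024


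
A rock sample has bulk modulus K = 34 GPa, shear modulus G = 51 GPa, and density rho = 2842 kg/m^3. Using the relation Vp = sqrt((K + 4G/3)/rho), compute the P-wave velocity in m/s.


First compute the effective modulus:
K + 4G/3 = 34e9 + 4*51e9/3 = 102000000000.0 Pa
Then divide by density:
102000000000.0 / 2842 = 35890218.1562 Pa/(kg/m^3)
Take the square root:
Vp = sqrt(35890218.1562) = 5990.84 m/s

5990.84


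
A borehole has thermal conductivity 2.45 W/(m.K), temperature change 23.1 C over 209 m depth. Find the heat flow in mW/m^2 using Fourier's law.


q = k * dT / dz * 1000
= 2.45 * 23.1 / 209 * 1000
= 0.270789 * 1000
= 270.7895 mW/m^2

270.7895


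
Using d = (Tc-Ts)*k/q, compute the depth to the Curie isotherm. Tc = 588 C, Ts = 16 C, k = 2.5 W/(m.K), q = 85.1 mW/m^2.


T_Curie - T_surf = 588 - 16 = 572 C
Convert q to W/m^2: 85.1 mW/m^2 = 0.0851 W/m^2
d = 572 * 2.5 / 0.0851 = 16803.76 m

16803.76


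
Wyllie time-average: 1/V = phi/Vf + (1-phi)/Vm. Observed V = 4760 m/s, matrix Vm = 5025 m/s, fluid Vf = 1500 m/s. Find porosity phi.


1/V - 1/Vm = 1/4760 - 1/5025 = 1.108e-05
1/Vf - 1/Vm = 1/1500 - 1/5025 = 0.00046766
phi = 1.108e-05 / 0.00046766 = 0.0237

0.0237


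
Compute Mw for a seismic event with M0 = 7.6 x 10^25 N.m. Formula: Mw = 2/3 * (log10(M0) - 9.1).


log10(M0) = log10(7.6 x 10^25) = 25.8808
Mw = 2/3 * (25.8808 - 9.1)
= 2/3 * 16.7808
= 11.19

11.19


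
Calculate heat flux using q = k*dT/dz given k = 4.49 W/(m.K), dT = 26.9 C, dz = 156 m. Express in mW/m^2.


q = k * dT / dz * 1000
= 4.49 * 26.9 / 156 * 1000
= 0.774237 * 1000
= 774.2372 mW/m^2

774.2372


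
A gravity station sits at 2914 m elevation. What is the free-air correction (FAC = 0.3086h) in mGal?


FAC = 0.3086 * h
= 0.3086 * 2914
= 899.2604 mGal

899.2604


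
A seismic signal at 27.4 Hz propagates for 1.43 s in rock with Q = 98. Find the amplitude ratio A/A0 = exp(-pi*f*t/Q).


pi*f*t/Q = pi*27.4*1.43/98 = 1.25606
A/A0 = exp(-1.25606) = 0.284774

0.284774


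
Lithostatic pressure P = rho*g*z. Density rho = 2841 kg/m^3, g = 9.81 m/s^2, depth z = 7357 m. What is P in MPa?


P = rho * g * z / 1e6
= 2841 * 9.81 * 7357 / 1e6
= 205041134.97 / 1e6
= 205.0411 MPa

205.0411


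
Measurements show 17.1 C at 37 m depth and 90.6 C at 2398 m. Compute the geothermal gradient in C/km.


dT = 90.6 - 17.1 = 73.5 C
dz = 2398 - 37 = 2361 m
gradient = dT/dz * 1000 = 73.5/2361 * 1000 = 31.1309 C/km

31.1309


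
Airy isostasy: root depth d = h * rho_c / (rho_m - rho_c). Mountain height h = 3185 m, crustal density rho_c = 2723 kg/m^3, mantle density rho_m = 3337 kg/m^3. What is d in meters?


rho_m - rho_c = 3337 - 2723 = 614
d = 3185 * 2723 / 614
= 8672755 / 614
= 14125.01 m

14125.01


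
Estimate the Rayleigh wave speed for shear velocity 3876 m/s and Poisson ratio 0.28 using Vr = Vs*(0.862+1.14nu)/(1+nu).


Numerator factor = 0.862 + 1.14*0.28 = 1.1812
Denominator = 1 + 0.28 = 1.28
Vr = 3876 * 1.1812 / 1.28 = 3576.82 m/s

3576.82


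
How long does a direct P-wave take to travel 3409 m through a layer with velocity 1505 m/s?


t = x / V
= 3409 / 1505
= 2.2651 s

2.2651


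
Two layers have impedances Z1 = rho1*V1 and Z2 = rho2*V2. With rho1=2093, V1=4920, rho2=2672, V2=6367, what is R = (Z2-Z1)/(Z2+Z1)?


Z1 = 2093 * 4920 = 10297560
Z2 = 2672 * 6367 = 17012624
R = (17012624 - 10297560) / (17012624 + 10297560) = 6715064 / 27310184 = 0.2459

0.2459


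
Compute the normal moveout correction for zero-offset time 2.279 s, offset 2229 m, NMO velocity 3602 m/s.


x/Vnmo = 2229/3602 = 0.618823
(x/Vnmo)^2 = 0.382942
t0^2 = 5.193841
sqrt(5.193841 + 0.382942) = 2.361521
dt = 2.361521 - 2.279 = 0.082521

0.082521


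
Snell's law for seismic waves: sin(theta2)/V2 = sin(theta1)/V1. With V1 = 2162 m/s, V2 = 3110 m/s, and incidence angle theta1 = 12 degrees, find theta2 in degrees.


sin(theta1) = sin(12 deg) = 0.207912
sin(theta2) = V2/V1 * sin(theta1) = 3110/2162 * 0.207912 = 0.299077
theta2 = arcsin(0.299077) = 17.4022 degrees

17.4022


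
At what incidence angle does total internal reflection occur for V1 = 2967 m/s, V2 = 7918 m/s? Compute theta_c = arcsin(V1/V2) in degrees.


V1/V2 = 2967/7918 = 0.374716
theta_c = arcsin(0.374716) = 22.0068 degrees

22.0068


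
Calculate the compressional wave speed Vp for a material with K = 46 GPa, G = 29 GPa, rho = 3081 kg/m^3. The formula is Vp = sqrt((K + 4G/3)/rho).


First compute the effective modulus:
K + 4G/3 = 46e9 + 4*29e9/3 = 84666666666.67 Pa
Then divide by density:
84666666666.67 / 3081 = 27480255.3284 Pa/(kg/m^3)
Take the square root:
Vp = sqrt(27480255.3284) = 5242.16 m/s

5242.16


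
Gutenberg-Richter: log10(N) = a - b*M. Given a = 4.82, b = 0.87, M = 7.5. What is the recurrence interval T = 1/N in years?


log10(N) = 4.82 - 0.87*7.5 = -1.705
N = 10^-1.705 = 0.019724
T = 1/N = 1/0.019724 = 50.6991 years

50.6991


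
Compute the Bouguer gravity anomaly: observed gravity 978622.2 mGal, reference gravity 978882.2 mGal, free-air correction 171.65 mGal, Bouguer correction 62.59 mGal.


BA = g_obs - g_ref + FAC - BC
= 978622.2 - 978882.2 + 171.65 - 62.59
= -150.94 mGal

-150.94


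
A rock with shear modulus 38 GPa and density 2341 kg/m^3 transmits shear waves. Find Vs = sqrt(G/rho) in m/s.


Convert G to Pa: G = 38e9 Pa
Compute G/rho = 38e9 / 2341 = 16232379.3251
Vs = sqrt(16232379.3251) = 4028.94 m/s

4028.94


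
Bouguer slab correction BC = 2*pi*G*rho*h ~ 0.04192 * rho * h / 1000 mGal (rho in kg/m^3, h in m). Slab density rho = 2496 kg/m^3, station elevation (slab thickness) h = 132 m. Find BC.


BC = 0.04192 * rho * h / 1000
= 0.04192 * 2496 * 132 / 1000
= 13.8115 mGal

13.8115


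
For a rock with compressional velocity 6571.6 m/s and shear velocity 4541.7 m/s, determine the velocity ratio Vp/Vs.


Vp/Vs = 6571.6 / 4541.7
= 1.4469

1.4469


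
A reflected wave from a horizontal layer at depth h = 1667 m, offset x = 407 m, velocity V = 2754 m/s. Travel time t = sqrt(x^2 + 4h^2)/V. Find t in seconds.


x^2 + 4h^2 = 407^2 + 4*1667^2 = 165649 + 11115556 = 11281205
sqrt(11281205) = 3358.7505
t = 3358.7505 / 2754 = 1.2196 s

1.2196


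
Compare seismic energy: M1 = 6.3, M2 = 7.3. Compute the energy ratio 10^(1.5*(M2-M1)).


M2 - M1 = 7.3 - 6.3 = 1.0
1.5 * 1.0 = 1.5
ratio = 10^1.5 = 31.62

31.62


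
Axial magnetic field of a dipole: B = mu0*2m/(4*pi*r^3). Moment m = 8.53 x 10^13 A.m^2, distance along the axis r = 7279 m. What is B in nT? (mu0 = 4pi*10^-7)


m = 8.53 x 10^13 = 85300000000000 A.m^2
2m = 170600000000000 A.m^2
r^3 = 7279^3 = 385669378639
B = (4pi*10^-7) * 170600000000000 / (4*pi * 385669378639) * 1e9
= 214382282.680967 / 4846464346587.29 * 1e9
= 44234.7797 nT

44234.7797


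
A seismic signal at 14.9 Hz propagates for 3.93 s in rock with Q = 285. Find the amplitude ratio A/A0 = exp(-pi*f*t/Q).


pi*f*t/Q = pi*14.9*3.93/285 = 0.645482
A/A0 = exp(-0.645482) = 0.52441

0.52441


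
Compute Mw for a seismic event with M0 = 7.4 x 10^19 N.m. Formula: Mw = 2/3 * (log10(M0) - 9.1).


log10(M0) = log10(7.4 x 10^19) = 19.8692
Mw = 2/3 * (19.8692 - 9.1)
= 2/3 * 10.7692
= 7.18

7.18


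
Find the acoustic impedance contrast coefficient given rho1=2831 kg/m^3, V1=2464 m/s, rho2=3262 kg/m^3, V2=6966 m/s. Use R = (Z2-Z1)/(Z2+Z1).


Z1 = 2831 * 2464 = 6975584
Z2 = 3262 * 6966 = 22723092
R = (22723092 - 6975584) / (22723092 + 6975584) = 15747508 / 29698676 = 0.5302

0.5302


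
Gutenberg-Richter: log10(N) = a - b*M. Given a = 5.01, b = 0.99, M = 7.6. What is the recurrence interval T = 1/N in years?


log10(N) = 5.01 - 0.99*7.6 = -2.514
N = 10^-2.514 = 0.003062
T = 1/N = 1/0.003062 = 326.5878 years

326.5878


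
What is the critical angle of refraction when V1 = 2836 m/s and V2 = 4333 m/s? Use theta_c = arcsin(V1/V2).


V1/V2 = 2836/4333 = 0.654512
theta_c = arcsin(0.654512) = 40.8826 degrees

40.8826


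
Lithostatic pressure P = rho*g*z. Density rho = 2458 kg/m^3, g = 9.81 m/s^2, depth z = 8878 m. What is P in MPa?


P = rho * g * z / 1e6
= 2458 * 9.81 * 8878 / 1e6
= 214075036.44 / 1e6
= 214.075 MPa

214.075


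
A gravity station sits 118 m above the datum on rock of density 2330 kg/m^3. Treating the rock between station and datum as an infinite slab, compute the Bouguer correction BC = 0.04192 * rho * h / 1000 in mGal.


BC = 0.04192 * rho * h / 1000
= 0.04192 * 2330 * 118 / 1000
= 11.5255 mGal

11.5255


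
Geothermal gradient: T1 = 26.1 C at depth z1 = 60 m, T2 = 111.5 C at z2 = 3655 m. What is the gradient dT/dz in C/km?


dT = 111.5 - 26.1 = 85.4 C
dz = 3655 - 60 = 3595 m
gradient = dT/dz * 1000 = 85.4/3595 * 1000 = 23.7552 C/km

23.7552


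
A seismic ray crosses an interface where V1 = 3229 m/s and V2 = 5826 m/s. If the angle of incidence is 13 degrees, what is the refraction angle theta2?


sin(theta1) = sin(13 deg) = 0.224951
sin(theta2) = V2/V1 * sin(theta1) = 5826/3229 * 0.224951 = 0.405873
theta2 = arcsin(0.405873) = 23.9459 degrees

23.9459


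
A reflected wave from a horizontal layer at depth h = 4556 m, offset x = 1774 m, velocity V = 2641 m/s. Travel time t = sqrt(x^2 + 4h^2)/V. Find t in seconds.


x^2 + 4h^2 = 1774^2 + 4*4556^2 = 3147076 + 83028544 = 86175620
sqrt(86175620) = 9283.0825
t = 9283.0825 / 2641 = 3.515 s

3.515


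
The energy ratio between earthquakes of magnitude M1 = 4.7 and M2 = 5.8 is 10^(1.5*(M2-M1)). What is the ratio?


M2 - M1 = 5.8 - 4.7 = 1.1
1.5 * 1.1 = 1.65
ratio = 10^1.65 = 44.67

44.67


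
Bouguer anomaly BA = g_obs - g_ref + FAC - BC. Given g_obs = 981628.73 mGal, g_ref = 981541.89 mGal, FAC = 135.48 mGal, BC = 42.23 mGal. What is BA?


BA = g_obs - g_ref + FAC - BC
= 981628.73 - 981541.89 + 135.48 - 42.23
= 180.09 mGal

180.09


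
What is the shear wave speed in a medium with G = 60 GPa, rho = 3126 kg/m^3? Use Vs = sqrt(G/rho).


Convert G to Pa: G = 60e9 Pa
Compute G/rho = 60e9 / 3126 = 19193857.9655
Vs = sqrt(19193857.9655) = 4381.08 m/s

4381.08


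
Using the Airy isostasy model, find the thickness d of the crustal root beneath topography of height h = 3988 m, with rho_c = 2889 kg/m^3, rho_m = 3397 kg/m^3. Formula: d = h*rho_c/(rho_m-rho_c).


rho_m - rho_c = 3397 - 2889 = 508
d = 3988 * 2889 / 508
= 11521332 / 508
= 22679.79 m

22679.79


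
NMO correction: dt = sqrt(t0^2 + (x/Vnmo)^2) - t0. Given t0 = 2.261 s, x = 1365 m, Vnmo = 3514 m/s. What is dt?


x/Vnmo = 1365/3514 = 0.388446
(x/Vnmo)^2 = 0.15089
t0^2 = 5.112121
sqrt(5.112121 + 0.15089) = 2.294125
dt = 2.294125 - 2.261 = 0.033125

0.033125


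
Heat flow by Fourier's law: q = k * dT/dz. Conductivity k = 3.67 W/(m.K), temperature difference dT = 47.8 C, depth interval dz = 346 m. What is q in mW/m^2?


q = k * dT / dz * 1000
= 3.67 * 47.8 / 346 * 1000
= 0.507012 * 1000
= 507.0116 mW/m^2

507.0116


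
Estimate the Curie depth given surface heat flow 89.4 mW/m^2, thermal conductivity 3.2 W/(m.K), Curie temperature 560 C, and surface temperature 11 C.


T_Curie - T_surf = 560 - 11 = 549 C
Convert q to W/m^2: 89.4 mW/m^2 = 0.0894 W/m^2
d = 549 * 3.2 / 0.0894 = 19651.01 m

19651.01


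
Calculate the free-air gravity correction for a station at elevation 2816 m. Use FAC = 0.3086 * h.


FAC = 0.3086 * h
= 0.3086 * 2816
= 869.0176 mGal

869.0176


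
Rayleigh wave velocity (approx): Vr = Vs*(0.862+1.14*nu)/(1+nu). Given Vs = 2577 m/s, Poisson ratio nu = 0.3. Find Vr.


Numerator factor = 0.862 + 1.14*0.3 = 1.204
Denominator = 1 + 0.3 = 1.3
Vr = 2577 * 1.204 / 1.3 = 2386.7 m/s

2386.7
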